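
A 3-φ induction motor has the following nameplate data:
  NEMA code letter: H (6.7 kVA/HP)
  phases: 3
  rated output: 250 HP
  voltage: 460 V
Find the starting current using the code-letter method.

S_LR = 6.7 × 250 = 1675 kVA
I_LR = S_LR/(√3·V_L) = 1675000/(1.732×460) = 2100 A

2100 A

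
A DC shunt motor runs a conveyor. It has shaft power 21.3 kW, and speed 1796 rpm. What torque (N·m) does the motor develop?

113 N·m

ω = 2π × 1796/60 = 188.1 rad/s
τ = P/ω = 21300/188.1 = 113 N·m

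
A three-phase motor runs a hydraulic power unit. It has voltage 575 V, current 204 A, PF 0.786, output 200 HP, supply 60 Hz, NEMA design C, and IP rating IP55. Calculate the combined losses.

10500 W

P_in = √3·V·I·cosφ = 1.732×575×204×0.786 = 159687 W
P_out = 200×746 = 149200 W
Losses = P_in − P_out = 159687 − 149200 = 10487 W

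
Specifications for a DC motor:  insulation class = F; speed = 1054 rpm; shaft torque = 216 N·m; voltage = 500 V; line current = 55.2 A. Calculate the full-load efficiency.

ω = 2π × 1054/60 = 110.4 rad/s; P_out = τω = 216 × 110.4 = 23846 W
P_in = V·I = 500 × 55.2 = 27600 W
η = P_out / P_in = 23846 / 27600 = 0.864 = 86.4%

86.4 %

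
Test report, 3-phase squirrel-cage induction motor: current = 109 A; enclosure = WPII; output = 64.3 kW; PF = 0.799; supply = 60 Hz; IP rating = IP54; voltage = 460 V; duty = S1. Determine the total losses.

5.09 kW

P_in = √3·V·I·cosφ = 1.732×460×109×0.799 = 69387 W
P_out = 64300 W
Losses = P_in − P_out = 69387 − 64300 = 5087 W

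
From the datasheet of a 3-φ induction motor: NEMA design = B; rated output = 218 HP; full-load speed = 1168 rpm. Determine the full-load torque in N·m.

P_out = 218 × 746 = 162628 W
ω = 2π × 1168/60 = 122.3 rad/s
τ = P_out/ω = 162628/122.3 = 1330 N·m

1330 N·m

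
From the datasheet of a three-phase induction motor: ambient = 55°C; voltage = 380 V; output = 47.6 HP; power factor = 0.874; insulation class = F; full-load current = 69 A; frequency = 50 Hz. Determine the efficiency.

P_out = 47.6 × 746 = 35510 W
P_in = √3·V_L·I_L·cosφ = 1.732 × 380 × 69 × 0.874 = 39691 W
η = P_out / P_in = 35510 / 39691 = 0.895 = 89.5%

89.5 %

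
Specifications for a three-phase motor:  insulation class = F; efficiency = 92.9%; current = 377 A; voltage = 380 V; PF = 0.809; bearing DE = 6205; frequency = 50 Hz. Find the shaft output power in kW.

P_in = √3·V·I·cosφ = 1.732 × 380 × 377 × 0.809 = 200734 W
P_out = η·P_in = 0.929 × 200734 = 186482 W

186 kW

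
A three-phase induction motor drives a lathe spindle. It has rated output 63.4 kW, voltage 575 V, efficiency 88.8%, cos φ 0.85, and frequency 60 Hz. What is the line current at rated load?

P_out = 63.4 kW = 63400 W
P_in = P_out / η = 63400 / 0.888 = 71396 W
I_L = P_in / (√3·V_L·cosφ) = 71396 / (1.732 × 575 × 0.85) = 84.3 A

84.3 A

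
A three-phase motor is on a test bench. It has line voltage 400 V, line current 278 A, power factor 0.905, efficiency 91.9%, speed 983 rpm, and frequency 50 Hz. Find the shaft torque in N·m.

P_in = √3·V·I·cosφ = 1.732 × 400 × 278 × 0.905 = 174302 W
P_out = η·P_in = 0.919 × 174302 = 160184 W
n = 983 rpm
ω = 2π×983/60 = 102.9 rad/s
τ = P_out/ω = 160184/102.9 = 1560 N·m

1560 N·m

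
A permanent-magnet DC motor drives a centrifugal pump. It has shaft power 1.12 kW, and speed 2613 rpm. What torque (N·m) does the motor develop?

4.09 N·m

ω = 2π × 2613/60 = 273.6 rad/s
τ = P/ω = 1120/273.6 = 4.09 N·m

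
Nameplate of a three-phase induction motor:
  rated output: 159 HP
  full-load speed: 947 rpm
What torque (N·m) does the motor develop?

P_out = 159 × 746 = 118614 W
ω = 2π × 947/60 = 99.17 rad/s
τ = P_out/ω = 118614/99.17 = 1200 N·m

1200 N·m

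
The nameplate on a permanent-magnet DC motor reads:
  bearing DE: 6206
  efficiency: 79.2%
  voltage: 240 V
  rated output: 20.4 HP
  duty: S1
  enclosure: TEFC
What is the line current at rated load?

P_out = 20.4 × 746 = 15218 W
P_in = P_out / η = 15218 / 0.792 = 19215 W
I = P_in / V = 19215 / 240 = 80.1 A

80.1 A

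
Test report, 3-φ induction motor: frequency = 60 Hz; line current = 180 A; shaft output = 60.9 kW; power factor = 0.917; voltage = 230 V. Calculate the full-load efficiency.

P_out = 60.9 kW = 60900 W
P_in = √3·V_L·I_L·cosφ = 1.732 × 230 × 180 × 0.917 = 65753 W
η = P_out / P_in = 60900 / 65753 = 0.926 = 92.6%

92.6 %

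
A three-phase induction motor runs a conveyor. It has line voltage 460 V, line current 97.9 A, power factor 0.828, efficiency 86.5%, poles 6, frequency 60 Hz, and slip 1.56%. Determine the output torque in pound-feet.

333 lb·ft

P_in = √3·V·I·cosφ = 1.732 × 460 × 97.9 × 0.828 = 64583 W
P_out = η·P_in = 0.865 × 64583 = 55864 W
n_s = 120×60/6 = 1200 rpm; n = 1200×(1−0.0156) = 1181 rpm
ω = 2π×1181/60 = 123.7 rad/s
τ = P_out/ω = 55864/123.7 = 451.6 N·m
In lb·ft: 451.6/1.356 = 333 lb·ft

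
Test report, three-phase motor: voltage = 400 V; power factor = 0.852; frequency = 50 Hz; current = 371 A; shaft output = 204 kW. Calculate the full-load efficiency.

P_out = 204 kW = 204000 W
P_in = √3·V_L·I_L·cosφ = 1.732 × 400 × 371 × 0.852 = 218989 W
η = P_out / P_in = 204000 / 218989 = 0.932 = 93.2%

93.2 %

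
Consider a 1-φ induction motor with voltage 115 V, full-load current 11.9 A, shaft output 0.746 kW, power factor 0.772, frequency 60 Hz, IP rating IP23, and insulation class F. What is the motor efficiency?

70.6 %

P_out = 0.746 kW = 746 W
P_in = V·I·cosφ = 115 × 11.9 × 0.772 = 1056 W
η = P_out / P_in = 746 / 1056 = 0.706 = 70.6%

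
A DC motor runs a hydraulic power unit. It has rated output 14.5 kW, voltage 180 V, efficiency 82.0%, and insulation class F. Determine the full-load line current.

P_out = 14.5 kW = 14500 W
P_in = P_out / η = 14500 / 0.820 = 17683 W
I = P_in / V = 17683 / 180 = 98.2 A

98.2 A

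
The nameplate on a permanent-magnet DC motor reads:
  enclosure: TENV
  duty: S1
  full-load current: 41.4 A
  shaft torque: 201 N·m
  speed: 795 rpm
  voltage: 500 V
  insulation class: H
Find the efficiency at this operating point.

ω = 2π × 795/60 = 83.25 rad/s; P_out = τω = 201 × 83.25 = 16733 W
P_in = V·I = 500 × 41.4 = 20700 W
η = P_out / P_in = 16733 / 20700 = 0.808 = 80.8%

80.8 %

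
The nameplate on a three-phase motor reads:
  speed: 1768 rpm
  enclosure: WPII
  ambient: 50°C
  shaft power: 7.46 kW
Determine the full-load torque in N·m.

ω = 2π × 1768/60 = 185.1 rad/s
τ = P/ω = 7460/185.1 = 40.3 N·m

40.3 N·m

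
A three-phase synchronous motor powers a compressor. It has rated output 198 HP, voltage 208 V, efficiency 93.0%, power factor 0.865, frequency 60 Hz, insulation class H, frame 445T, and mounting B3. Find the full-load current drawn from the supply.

510 A

P_out = 198 × 746 = 147708 W
P_in = P_out / η = 147708 / 0.930 = 158826 W
I_L = P_in / (√3·V_L·cosφ) = 158826 / (1.732 × 208 × 0.865) = 510 A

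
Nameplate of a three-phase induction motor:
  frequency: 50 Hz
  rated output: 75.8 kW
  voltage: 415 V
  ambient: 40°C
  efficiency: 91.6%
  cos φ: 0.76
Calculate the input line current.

P_out = 75.8 kW = 75800 W
P_in = P_out / η = 75800 / 0.916 = 82751 W
I_L = P_in / (√3·V_L·cosφ) = 82751 / (1.732 × 415 × 0.76) = 151 A

151 A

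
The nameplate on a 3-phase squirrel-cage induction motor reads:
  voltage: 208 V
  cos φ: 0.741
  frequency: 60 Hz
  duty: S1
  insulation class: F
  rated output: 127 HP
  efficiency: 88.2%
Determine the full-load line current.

P_out = 127 × 746 = 94742 W
P_in = P_out / η = 94742 / 0.882 = 107417 W
I_L = P_in / (√3·V_L·cosφ) = 107417 / (1.732 × 208 × 0.741) = 402 A

402 A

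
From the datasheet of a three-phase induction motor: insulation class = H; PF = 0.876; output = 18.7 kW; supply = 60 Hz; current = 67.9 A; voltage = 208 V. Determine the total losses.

P_in = √3·V·I·cosφ = 1.732×208×67.9×0.876 = 21428 W
P_out = 18700 W
Losses = P_in − P_out = 21428 − 18700 = 2728 W

2.73 kW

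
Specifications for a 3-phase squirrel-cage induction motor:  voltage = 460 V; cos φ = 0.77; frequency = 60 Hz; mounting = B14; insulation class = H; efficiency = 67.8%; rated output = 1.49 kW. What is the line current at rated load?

3.58 A

P_out = 1.49 kW = 1490 W
P_in = P_out / η = 1490 / 0.678 = 2198 W
I_L = P_in / (√3·V_L·cosφ) = 2198 / (1.732 × 460 × 0.77) = 3.58 A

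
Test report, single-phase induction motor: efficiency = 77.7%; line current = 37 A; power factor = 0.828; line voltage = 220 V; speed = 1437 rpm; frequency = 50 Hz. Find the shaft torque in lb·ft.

25.7 lb·ft

P_in = V·I·cosφ = 220 × 37 × 0.828 = 6740 W
P_out = η·P_in = 0.777 × 6740 = 5237 W
n = 1437 rpm
ω = 2π×1437/60 = 150.5 rad/s
τ = P_out/ω = 5237/150.5 = 34.8 N·m
In lb·ft: 34.8/1.356 = 25.7 lb·ft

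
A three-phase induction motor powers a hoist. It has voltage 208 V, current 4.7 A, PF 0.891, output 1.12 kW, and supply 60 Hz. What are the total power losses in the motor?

389 W

P_in = √3·V·I·cosφ = 1.732×208×4.7×0.891 = 1509 W
P_out = 1120 W
Losses = P_in − P_out = 1509 − 1120 = 389 W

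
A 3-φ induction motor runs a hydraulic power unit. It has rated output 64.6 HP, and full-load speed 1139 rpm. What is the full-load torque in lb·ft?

P_out = 64.6 × 746 = 48192 W
ω = 2π × 1139/60 = 119.3 rad/s
τ = P_out/ω = 48192/119.3 = 404 N·m
In lb·ft: 404/1.356 = 298 lb·ft

298 lb·ft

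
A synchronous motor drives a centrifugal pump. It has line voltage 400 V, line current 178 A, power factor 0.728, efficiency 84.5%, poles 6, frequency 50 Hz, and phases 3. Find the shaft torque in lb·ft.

P_in = √3·V·I·cosφ = 1.732 × 400 × 178 × 0.728 = 89776 W
P_out = η·P_in = 0.845 × 89776 = 75861 W
n = n_s = 120×50/6 = 1000 rpm (synchronous)
ω = 2π×1000/60 = 104.7 rad/s
τ = P_out/ω = 75861/104.7 = 724.6 N·m
In lb·ft: 724.6/1.356 = 534 lb·ft

534 lb·ft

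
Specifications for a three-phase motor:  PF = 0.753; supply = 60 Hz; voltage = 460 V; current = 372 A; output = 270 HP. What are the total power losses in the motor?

P_in = √3·V·I·cosφ = 1.732×460×372×0.753 = 223174 W
P_out = 270×746 = 201420 W
Losses = P_in − P_out = 223174 − 201420 = 21754 W

21.8 kW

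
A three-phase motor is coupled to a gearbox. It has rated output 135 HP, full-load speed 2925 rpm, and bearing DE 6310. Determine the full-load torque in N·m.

P_out = 135 × 746 = 100710 W
ω = 2π × 2925/60 = 306.3 rad/s
τ = P_out/ω = 100710/306.3 = 329 N·m

329 N·m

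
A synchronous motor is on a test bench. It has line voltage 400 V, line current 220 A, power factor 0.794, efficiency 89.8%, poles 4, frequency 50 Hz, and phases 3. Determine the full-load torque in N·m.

P_in = √3·V·I·cosφ = 1.732 × 400 × 220 × 0.794 = 121018 W
P_out = η·P_in = 0.898 × 121018 = 108674 W
n = n_s = 120×50/4 = 1500 rpm (synchronous)
ω = 2π×1500/60 = 157.1 rad/s
τ = P_out/ω = 108674/157.1 = 692 N·m

692 N·m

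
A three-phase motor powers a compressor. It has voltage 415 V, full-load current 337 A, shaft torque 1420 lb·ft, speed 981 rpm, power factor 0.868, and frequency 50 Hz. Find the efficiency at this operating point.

τ = 1420 lb·ft × 1.356 = 1926 N·m
ω = 2π × 981/60 = 102.7 rad/s; P_out = τω = 1926 × 102.7 = 197800 W
P_in = √3·V_L·I_L·cosφ = 1.732 × 415 × 337 × 0.868 = 210255 W
η = P_out / P_in = 197800 / 210255 = 0.941 = 94.1%

94.1 %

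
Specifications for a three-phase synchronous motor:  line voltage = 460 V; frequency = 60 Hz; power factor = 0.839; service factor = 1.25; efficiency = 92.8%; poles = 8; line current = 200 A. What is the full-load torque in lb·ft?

971 lb·ft

P_in = √3·V·I·cosφ = 1.732 × 460 × 200 × 0.839 = 133690 W
P_out = η·P_in = 0.928 × 133690 = 124064 W
n = n_s = 120×60/8 = 900 rpm (synchronous)
ω = 2π×900/60 = 94.25 rad/s
τ = P_out/ω = 124064/94.25 = 1316 N·m
In lb·ft: 1316/1.356 = 971 lb·ft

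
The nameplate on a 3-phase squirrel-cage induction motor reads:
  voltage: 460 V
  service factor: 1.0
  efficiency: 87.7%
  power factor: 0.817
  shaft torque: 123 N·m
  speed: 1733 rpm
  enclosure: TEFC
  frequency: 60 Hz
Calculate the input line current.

ω = 2π×1733/60 = 181.5 rad/s; P_out = τω = 123 × 181.5 = 22325 W
P_in = P_out / η = 22325 / 0.877 = 25456 W
I_L = P_in / (√3·V_L·cosφ) = 25456 / (1.732 × 460 × 0.817) = 39.1 A

39.1 A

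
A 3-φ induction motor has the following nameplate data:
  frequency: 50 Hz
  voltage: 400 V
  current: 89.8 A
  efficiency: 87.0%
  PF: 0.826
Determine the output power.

44.7 kW

P_in = √3·V·I·cosφ = 1.732 × 400 × 89.8 × 0.826 = 51388 W
P_out = η·P_in = 0.87 × 51388 = 44708 W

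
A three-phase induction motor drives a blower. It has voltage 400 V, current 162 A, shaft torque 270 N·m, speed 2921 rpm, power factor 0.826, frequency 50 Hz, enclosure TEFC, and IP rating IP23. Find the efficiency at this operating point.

ω = 2π × 2921/60 = 305.9 rad/s; P_out = τω = 270 × 305.9 = 82593 W
P_in = √3·V_L·I_L·cosφ = 1.732 × 400 × 162 × 0.826 = 92705 W
η = P_out / P_in = 82593 / 92705 = 0.891 = 89.1%

89.1 %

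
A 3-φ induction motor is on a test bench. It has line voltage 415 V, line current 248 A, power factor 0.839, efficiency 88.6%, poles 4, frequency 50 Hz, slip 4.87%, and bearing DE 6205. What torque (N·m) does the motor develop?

P_in = √3·V·I·cosφ = 1.732 × 415 × 248 × 0.839 = 149558 W
P_out = η·P_in = 0.886 × 149558 = 132508 W
n_s = 120×50/4 = 1500 rpm; n = 1500×(1−0.0487) = 1427 rpm
ω = 2π×1427/60 = 149.4 rad/s
τ = P_out/ω = 132508/149.4 = 887 N·m

887 N·m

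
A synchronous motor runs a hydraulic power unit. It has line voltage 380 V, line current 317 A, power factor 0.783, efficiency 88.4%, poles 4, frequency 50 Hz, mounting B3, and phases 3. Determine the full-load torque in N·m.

919 N·m

P_in = √3·V·I·cosφ = 1.732 × 380 × 317 × 0.783 = 163363 W
P_out = η·P_in = 0.884 × 163363 = 144413 W
n = n_s = 120×50/4 = 1500 rpm (synchronous)
ω = 2π×1500/60 = 157.1 rad/s
τ = P_out/ω = 144413/157.1 = 919 N·m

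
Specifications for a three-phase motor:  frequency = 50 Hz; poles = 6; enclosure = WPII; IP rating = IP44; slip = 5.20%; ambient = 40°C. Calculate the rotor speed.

948 rpm

n_s = 120f/p = 120×50/6 = 1000 rpm
n = n_s(1 − s) = 1000 × (1 − 0.052) = 948 rpm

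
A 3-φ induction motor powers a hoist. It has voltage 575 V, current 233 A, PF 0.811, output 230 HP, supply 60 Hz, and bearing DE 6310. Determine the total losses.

16.6 kW

P_in = √3·V·I·cosφ = 1.732×575×233×0.811 = 188188 W
P_out = 230×746 = 171580 W
Losses = P_in − P_out = 188188 − 171580 = 16608 W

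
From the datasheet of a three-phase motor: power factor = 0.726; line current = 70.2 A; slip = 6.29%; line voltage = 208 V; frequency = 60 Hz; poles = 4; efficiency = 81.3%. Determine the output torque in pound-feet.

P_in = √3·V·I·cosφ = 1.732 × 208 × 70.2 × 0.726 = 18361 W
P_out = η·P_in = 0.813 × 18361 = 14927 W
n_s = 120×60/4 = 1800 rpm; n = 1800×(1−0.0629) = 1687 rpm
ω = 2π×1687/60 = 176.7 rad/s
τ = P_out/ω = 14927/176.7 = 84.48 N·m
In lb·ft: 84.48/1.356 = 62.3 lb·ft

62.3 lb·ft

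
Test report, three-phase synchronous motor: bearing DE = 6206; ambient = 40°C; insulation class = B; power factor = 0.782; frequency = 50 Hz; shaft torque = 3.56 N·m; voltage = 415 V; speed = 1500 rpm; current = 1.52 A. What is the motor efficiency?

ω = 2π × 1500/60 = 157.1 rad/s; P_out = τω = 3.56 × 157.1 = 559 W
P_in = √3·V_L·I_L·cosφ = 1.732 × 415 × 1.52 × 0.782 = 854 W
η = P_out / P_in = 559 / 854 = 0.655 = 65.5%

65.5 %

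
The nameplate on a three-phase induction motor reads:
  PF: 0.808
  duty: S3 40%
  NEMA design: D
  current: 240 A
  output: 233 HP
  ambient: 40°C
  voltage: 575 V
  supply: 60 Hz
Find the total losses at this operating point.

19300 W

P_in = √3·V·I·cosφ = 1.732×575×240×0.808 = 193125 W
P_out = 233×746 = 173818 W
Losses = P_in − P_out = 193125 − 173818 = 19307 W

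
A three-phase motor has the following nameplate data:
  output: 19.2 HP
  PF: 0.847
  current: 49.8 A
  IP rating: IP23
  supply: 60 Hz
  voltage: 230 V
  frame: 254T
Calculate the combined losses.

2.48 kW

P_in = √3·V·I·cosφ = 1.732×230×49.8×0.847 = 16803 W
P_out = 19.2×746 = 14323 W
Losses = P_in − P_out = 16803 − 14323 = 2480 W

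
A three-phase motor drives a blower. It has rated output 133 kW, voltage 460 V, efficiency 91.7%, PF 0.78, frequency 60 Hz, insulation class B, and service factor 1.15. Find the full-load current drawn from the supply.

233 A

P_out = 133 kW = 133000 W
P_in = P_out / η = 133000 / 0.917 = 145038 W
I_L = P_in / (√3·V_L·cosφ) = 145038 / (1.732 × 460 × 0.78) = 233 A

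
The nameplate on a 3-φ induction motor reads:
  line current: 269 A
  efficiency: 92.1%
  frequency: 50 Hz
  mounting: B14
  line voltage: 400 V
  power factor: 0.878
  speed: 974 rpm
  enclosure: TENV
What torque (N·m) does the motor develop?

P_in = √3·V·I·cosφ = 1.732 × 400 × 269 × 0.878 = 163627 W
P_out = η·P_in = 0.921 × 163627 = 150700 W
n = 974 rpm
ω = 2π×974/60 = 102 rad/s
τ = P_out/ω = 150700/102 = 1480 N·m

1480 N·m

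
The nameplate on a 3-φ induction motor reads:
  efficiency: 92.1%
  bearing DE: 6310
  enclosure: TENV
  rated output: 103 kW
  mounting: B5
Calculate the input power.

112 kW

P_out = 103000 W
P_in = P_out/η = 103000/0.921 = 111835 W = 112 kW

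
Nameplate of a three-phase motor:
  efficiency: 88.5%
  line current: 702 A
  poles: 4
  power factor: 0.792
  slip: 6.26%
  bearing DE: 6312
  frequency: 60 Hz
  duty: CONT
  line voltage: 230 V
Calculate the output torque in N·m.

1110 N·m

P_in = √3·V·I·cosφ = 1.732 × 230 × 702 × 0.792 = 221482 W
P_out = η·P_in = 0.885 × 221482 = 196012 W
n_s = 120×60/4 = 1800 rpm; n = 1800×(1−0.0626) = 1687 rpm
ω = 2π×1687/60 = 176.7 rad/s
τ = P_out/ω = 196012/176.7 = 1110 N·m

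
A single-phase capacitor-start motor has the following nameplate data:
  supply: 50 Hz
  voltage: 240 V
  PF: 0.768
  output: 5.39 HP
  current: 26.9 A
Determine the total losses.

937 W

P_in = V·I·cosφ = 240×26.9×0.768 = 4958 W
P_out = 5.39×746 = 4021 W
Losses = P_in − P_out = 4958 − 4021 = 937 W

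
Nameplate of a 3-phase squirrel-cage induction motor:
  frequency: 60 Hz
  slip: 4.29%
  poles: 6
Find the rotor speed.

1149 rpm

n_s = 120f/p = 120×60/6 = 1200 rpm
n = n_s(1 − s) = 1200 × (1 − 0.0429) = 1149 rpm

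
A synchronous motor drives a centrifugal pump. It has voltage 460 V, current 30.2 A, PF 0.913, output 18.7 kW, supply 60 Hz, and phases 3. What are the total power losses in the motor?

P_in = √3·V·I·cosφ = 1.732×460×30.2×0.913 = 21968 W
P_out = 18700 W
Losses = P_in − P_out = 21968 − 18700 = 3268 W

3.27 kW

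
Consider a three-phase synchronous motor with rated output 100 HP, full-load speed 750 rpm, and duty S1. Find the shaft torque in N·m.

P_out = 100 × 746 = 74600 W
ω = 2π × 750/60 = 78.54 rad/s
τ = P_out/ω = 74600/78.54 = 950 N·m

950 N·m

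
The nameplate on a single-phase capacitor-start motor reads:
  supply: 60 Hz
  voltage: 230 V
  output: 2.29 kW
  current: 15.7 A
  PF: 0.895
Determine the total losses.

942 W

P_in = V·I·cosφ = 230×15.7×0.895 = 3232 W
P_out = 2290 W
Losses = P_in − P_out = 3232 − 2290 = 942 W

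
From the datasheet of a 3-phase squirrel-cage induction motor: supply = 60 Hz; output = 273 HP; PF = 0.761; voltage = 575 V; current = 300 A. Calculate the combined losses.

P_in = √3·V·I·cosφ = 1.732×575×300×0.761 = 227364 W
P_out = 273×746 = 203658 W
Losses = P_in − P_out = 227364 − 203658 = 23706 W

23700 W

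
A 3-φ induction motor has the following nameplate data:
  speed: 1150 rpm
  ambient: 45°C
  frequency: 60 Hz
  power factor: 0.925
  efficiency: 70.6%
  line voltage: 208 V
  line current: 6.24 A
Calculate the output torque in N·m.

12.2 N·m

P_in = √3·V·I·cosφ = 1.732 × 208 × 6.24 × 0.925 = 2079 W
P_out = η·P_in = 0.706 × 2079 = 1468 W
n = 1150 rpm
ω = 2π×1150/60 = 120.4 rad/s
τ = P_out/ω = 1468/120.4 = 12.2 N·m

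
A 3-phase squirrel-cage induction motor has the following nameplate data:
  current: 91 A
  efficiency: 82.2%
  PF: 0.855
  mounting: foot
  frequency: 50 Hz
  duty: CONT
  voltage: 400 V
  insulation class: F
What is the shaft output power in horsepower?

59.4 HP

P_in = √3·V·I·cosφ = 1.732 × 400 × 91 × 0.855 = 53903 W
P_out = η·P_in = 0.822 × 53903 = 44308 W
= 44308/746 = 59.4 HP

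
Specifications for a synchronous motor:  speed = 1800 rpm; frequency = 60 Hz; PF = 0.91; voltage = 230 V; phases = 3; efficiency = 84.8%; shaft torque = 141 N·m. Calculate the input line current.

86.5 A

ω = 2π×1800/60 = 188.5 rad/s; P_out = τω = 141 × 188.5 = 26579 W
P_in = P_out / η = 26579 / 0.848 = 31343 W
I_L = P_in / (√3·V_L·cosφ) = 31343 / (1.732 × 230 × 0.91) = 86.5 A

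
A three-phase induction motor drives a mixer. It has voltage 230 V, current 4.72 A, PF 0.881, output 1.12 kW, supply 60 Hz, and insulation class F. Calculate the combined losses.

P_in = √3·V·I·cosφ = 1.732×230×4.72×0.881 = 1657 W
P_out = 1120 W
Losses = P_in − P_out = 1657 − 1120 = 537 W

537 W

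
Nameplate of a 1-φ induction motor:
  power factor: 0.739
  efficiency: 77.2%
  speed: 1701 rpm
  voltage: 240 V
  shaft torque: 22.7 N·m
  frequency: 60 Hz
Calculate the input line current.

ω = 2π×1701/60 = 178.1 rad/s; P_out = τω = 22.7 × 178.1 = 4043 W
P_in = P_out / η = 4043 / 0.772 = 5237 W
I = P_in / (V·cosφ) = 5237 / (240 × 0.739) = 29.5 A

29.5 A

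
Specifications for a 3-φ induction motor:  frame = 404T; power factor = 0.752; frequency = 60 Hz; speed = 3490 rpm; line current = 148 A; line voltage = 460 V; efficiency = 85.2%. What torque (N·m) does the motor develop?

207 N·m

P_in = √3·V·I·cosφ = 1.732 × 460 × 148 × 0.752 = 88672 W
P_out = η·P_in = 0.852 × 88672 = 75549 W
n = 3490 rpm
ω = 2π×3490/60 = 365.5 rad/s
τ = P_out/ω = 75549/365.5 = 207 N·m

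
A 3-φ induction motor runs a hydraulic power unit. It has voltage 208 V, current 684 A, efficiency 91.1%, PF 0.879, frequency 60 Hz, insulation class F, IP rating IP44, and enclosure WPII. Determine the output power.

P_in = √3·V·I·cosφ = 1.732 × 208 × 684 × 0.879 = 216599 W
P_out = η·P_in = 0.911 × 216599 = 197322 W

197 kW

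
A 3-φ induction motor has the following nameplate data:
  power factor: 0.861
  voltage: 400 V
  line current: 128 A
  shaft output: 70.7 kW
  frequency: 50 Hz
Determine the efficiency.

P_out = 70.7 kW = 70700 W
P_in = √3·V_L·I_L·cosφ = 1.732 × 400 × 128 × 0.861 = 76352 W
η = P_out / P_in = 70700 / 76352 = 0.926 = 92.6%

92.6 %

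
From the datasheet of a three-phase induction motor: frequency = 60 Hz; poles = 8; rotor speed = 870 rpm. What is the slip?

n_s = 120f/p = 120×60/8 = 900 rpm
s = (n_s − n)/n_s = (900 − 870)/900 = 0.0333

3.3 %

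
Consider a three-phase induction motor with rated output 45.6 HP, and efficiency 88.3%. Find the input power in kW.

38.5 kW

P_out = 45.6 × 746 = 34018 W
P_in = P_out/η = 34018/0.883 = 38525 W = 38.5 kW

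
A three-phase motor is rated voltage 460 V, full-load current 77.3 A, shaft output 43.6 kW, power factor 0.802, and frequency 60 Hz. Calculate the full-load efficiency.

P_out = 43.6 kW = 43600 W
P_in = √3·V_L·I_L·cosφ = 1.732 × 460 × 77.3 × 0.802 = 49392 W
η = P_out / P_in = 43600 / 49392 = 0.883 = 88.3%

88.3 %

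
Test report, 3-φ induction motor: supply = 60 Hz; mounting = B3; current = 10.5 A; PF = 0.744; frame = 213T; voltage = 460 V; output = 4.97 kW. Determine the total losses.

1250 W

P_in = √3·V·I·cosφ = 1.732×460×10.5×0.744 = 6224 W
P_out = 4970 W
Losses = P_in − P_out = 6224 − 4970 = 1254 W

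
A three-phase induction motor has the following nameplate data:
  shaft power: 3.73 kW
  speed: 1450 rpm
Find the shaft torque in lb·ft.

18.1 lb·ft

ω = 2π × 1450/60 = 151.8 rad/s
τ = P/ω = 3730/151.8 = 24.57 N·m
In lb·ft: 24.57/1.356 = 18.1 lb·ft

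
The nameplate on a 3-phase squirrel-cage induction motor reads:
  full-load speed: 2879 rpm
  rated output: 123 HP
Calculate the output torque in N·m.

P_out = 123 × 746 = 91758 W
ω = 2π × 2879/60 = 301.5 rad/s
τ = P_out/ω = 91758/301.5 = 304 N·m

304 N·m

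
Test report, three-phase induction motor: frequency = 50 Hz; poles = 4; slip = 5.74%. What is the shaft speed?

n_s = 120f/p = 120×50/4 = 1500 rpm
n = n_s(1 − s) = 1500 × (1 − 0.0574) = 1414 rpm

1414 rpm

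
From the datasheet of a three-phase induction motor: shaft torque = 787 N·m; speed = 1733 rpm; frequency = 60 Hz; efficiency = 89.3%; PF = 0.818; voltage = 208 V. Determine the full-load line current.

543 A

ω = 2π×1733/60 = 181.5 rad/s; P_out = τω = 787 × 181.5 = 142841 W
P_in = P_out / η = 142841 / 0.893 = 159956 W
I_L = P_in / (√3·V_L·cosφ) = 159956 / (1.732 × 208 × 0.818) = 543 A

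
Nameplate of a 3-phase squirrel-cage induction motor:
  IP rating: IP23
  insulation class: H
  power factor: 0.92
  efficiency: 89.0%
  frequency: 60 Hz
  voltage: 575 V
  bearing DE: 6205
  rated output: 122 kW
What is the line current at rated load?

P_out = 122 kW = 122000 W
P_in = P_out / η = 122000 / 0.890 = 137079 W
I_L = P_in / (√3·V_L·cosφ) = 137079 / (1.732 × 575 × 0.92) = 150 A

150 A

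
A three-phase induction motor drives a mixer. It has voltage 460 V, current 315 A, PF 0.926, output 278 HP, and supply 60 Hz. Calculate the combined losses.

25000 W

P_in = √3·V·I·cosφ = 1.732×460×315×0.926 = 232395 W
P_out = 278×746 = 207388 W
Losses = P_in − P_out = 232395 − 207388 = 25007 W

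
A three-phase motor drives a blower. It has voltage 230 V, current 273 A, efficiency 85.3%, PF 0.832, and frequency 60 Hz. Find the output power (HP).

103 HP

P_in = √3·V·I·cosφ = 1.732 × 230 × 273 × 0.832 = 90482 W
P_out = η·P_in = 0.853 × 90482 = 77181 W
= 77181/746 = 103 HP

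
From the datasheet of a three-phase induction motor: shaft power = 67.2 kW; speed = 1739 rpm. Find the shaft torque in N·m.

ω = 2π × 1739/60 = 182.1 rad/s
τ = P/ω = 67200/182.1 = 369 N·m

369 N·m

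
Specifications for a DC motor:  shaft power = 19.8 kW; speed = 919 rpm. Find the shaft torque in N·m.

206 N·m

ω = 2π × 919/60 = 96.24 rad/s
τ = P/ω = 19800/96.24 = 206 N·m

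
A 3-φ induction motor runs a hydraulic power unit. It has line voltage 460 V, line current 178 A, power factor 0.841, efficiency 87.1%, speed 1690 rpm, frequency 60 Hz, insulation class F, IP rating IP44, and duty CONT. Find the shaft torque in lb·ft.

433 lb·ft

P_in = √3·V·I·cosφ = 1.732 × 460 × 178 × 0.841 = 119267 W
P_out = η·P_in = 0.871 × 119267 = 103882 W
n = 1690 rpm
ω = 2π×1690/60 = 177 rad/s
τ = P_out/ω = 103882/177 = 586.9 N·m
In lb·ft: 586.9/1.356 = 433 lb·ft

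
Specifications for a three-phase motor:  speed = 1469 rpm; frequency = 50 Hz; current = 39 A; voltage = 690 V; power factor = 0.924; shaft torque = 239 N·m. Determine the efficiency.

85.4 %

ω = 2π × 1469/60 = 153.8 rad/s; P_out = τω = 239 × 153.8 = 36758 W
P_in = √3·V_L·I_L·cosφ = 1.732 × 690 × 39 × 0.924 = 43066 W
η = P_out / P_in = 36758 / 43066 = 0.854 = 85.4%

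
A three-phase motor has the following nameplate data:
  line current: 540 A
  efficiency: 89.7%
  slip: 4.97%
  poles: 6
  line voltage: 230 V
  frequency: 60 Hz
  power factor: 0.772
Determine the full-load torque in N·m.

P_in = √3·V·I·cosφ = 1.732 × 230 × 540 × 0.772 = 166068 W
P_out = η·P_in = 0.897 × 166068 = 148963 W
n_s = 120×60/6 = 1200 rpm; n = 1200×(1−0.0497) = 1140 rpm
ω = 2π×1140/60 = 119.4 rad/s
τ = P_out/ω = 148963/119.4 = 1250 N·m

1250 N·m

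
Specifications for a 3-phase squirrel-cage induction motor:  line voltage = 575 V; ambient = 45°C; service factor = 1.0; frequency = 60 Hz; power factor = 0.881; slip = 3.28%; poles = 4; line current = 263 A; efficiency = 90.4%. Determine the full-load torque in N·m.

1140 N·m

P_in = √3·V·I·cosφ = 1.732 × 575 × 263 × 0.881 = 230753 W
P_out = η·P_in = 0.904 × 230753 = 208601 W
n_s = 120×60/4 = 1800 rpm; n = 1800×(1−0.0328) = 1741 rpm
ω = 2π×1741/60 = 182.3 rad/s
τ = P_out/ω = 208601/182.3 = 1140 N·m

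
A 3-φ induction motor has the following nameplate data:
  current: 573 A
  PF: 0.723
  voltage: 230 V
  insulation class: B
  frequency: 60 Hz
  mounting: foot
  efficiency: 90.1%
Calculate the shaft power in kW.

P_in = √3·V·I·cosφ = 1.732 × 230 × 573 × 0.723 = 165032 W
P_out = η·P_in = 0.901 × 165032 = 148694 W

149 kW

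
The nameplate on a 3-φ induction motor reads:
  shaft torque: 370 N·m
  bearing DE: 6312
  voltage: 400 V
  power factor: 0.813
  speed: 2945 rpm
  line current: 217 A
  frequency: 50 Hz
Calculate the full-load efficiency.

93.4 %

ω = 2π × 2945/60 = 308.4 rad/s; P_out = τω = 370 × 308.4 = 114108 W
P_in = √3·V_L·I_L·cosφ = 1.732 × 400 × 217 × 0.813 = 122224 W
η = P_out / P_in = 114108 / 122224 = 0.934 = 93.4%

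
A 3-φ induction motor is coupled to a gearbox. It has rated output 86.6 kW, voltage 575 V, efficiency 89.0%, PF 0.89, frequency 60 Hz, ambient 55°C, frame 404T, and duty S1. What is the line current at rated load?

110 A

P_out = 86.6 kW = 86600 W
P_in = P_out / η = 86600 / 0.890 = 97303 W
I_L = P_in / (√3·V_L·cosφ) = 97303 / (1.732 × 575 × 0.89) = 110 A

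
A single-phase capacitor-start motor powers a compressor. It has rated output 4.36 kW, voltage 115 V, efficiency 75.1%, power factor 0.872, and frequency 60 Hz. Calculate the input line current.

P_out = 4.36 kW = 4360 W
P_in = P_out / η = 4360 / 0.751 = 5806 W
I = P_in / (V·cosφ) = 5806 / (115 × 0.872) = 57.9 A

57.9 A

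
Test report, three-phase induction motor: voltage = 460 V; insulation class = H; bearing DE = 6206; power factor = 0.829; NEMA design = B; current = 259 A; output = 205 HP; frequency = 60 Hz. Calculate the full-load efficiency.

P_out = 205 × 746 = 152930 W
P_in = √3·V_L·I_L·cosφ = 1.732 × 460 × 259 × 0.829 = 171065 W
η = P_out / P_in = 152930 / 171065 = 0.894 = 89.4%

89.4 %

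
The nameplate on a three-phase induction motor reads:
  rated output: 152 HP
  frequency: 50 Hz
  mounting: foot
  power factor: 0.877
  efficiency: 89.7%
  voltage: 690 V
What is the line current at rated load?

121 A

P_out = 152 × 746 = 113392 W
P_in = P_out / η = 113392 / 0.897 = 126412 W
I_L = P_in / (√3·V_L·cosφ) = 126412 / (1.732 × 690 × 0.877) = 121 A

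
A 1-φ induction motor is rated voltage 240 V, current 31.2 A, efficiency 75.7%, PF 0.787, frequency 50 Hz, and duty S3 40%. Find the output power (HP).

P_in = V·I·cosφ = 240 × 31.2 × 0.787 = 5893 W
P_out = η·P_in = 0.757 × 5893 = 4461 W
= 4461/746 = 5.98 HP

5.98 HP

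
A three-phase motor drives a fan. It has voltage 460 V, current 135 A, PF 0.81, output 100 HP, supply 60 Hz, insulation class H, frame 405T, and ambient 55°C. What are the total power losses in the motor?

P_in = √3·V·I·cosφ = 1.732×460×135×0.81 = 87121 W
P_out = 100×746 = 74600 W
Losses = P_in − P_out = 87121 − 74600 = 12521 W

12500 W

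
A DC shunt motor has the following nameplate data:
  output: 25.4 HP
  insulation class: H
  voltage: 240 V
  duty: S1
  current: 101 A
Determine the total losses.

5290 W

P_in = V·I = 240×101 = 24240 W
P_out = 25.4×746 = 18948 W
Losses = P_in − P_out = 24240 − 18948 = 5292 W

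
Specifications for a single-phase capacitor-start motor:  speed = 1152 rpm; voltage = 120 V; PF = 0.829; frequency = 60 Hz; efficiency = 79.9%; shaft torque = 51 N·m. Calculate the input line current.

77.4 A

ω = 2π×1152/60 = 120.6 rad/s; P_out = τω = 51 × 120.6 = 6151 W
P_in = P_out / η = 6151 / 0.799 = 7698 W
I = P_in / (V·cosφ) = 7698 / (120 × 0.829) = 77.4 A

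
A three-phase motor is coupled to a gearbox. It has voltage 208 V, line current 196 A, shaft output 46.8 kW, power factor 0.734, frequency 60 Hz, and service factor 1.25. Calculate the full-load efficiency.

90.3 %

P_out = 46.8 kW = 46800 W
P_in = √3·V_L·I_L·cosφ = 1.732 × 208 × 196 × 0.734 = 51828 W
η = P_out / P_in = 46800 / 51828 = 0.903 = 90.3%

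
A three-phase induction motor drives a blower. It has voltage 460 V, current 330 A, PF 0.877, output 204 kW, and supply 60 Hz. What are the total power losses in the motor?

26600 W

P_in = √3·V·I·cosφ = 1.732×460×330×0.877 = 230579 W
P_out = 204000 W
Losses = P_in − P_out = 230579 − 204000 = 26579 W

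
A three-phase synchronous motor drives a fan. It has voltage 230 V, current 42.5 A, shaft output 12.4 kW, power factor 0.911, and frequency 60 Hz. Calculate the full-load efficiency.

P_out = 12.4 kW = 12400 W
P_in = √3·V_L·I_L·cosφ = 1.732 × 230 × 42.5 × 0.911 = 15424 W
η = P_out / P_in = 12400 / 15424 = 0.804 = 80.4%

80.4 %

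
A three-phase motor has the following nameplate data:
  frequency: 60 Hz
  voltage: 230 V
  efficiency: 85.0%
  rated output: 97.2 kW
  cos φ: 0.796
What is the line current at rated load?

P_out = 97.2 kW = 97200 W
P_in = P_out / η = 97200 / 0.850 = 114353 W
I_L = P_in / (√3·V_L·cosφ) = 114353 / (1.732 × 230 × 0.796) = 361 A

361 A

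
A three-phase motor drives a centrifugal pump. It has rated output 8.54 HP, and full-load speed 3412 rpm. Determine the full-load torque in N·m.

P_out = 8.54 × 746 = 6371 W
ω = 2π × 3412/60 = 357.3 rad/s
τ = P_out/ω = 6371/357.3 = 17.8 N·m

17.8 N·m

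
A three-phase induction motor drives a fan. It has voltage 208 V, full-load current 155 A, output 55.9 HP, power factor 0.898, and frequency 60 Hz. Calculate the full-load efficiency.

83.2 %

P_out = 55.9 × 746 = 41701 W
P_in = √3·V_L·I_L·cosφ = 1.732 × 208 × 155 × 0.898 = 50144 W
η = P_out / P_in = 41701 / 50144 = 0.832 = 83.2%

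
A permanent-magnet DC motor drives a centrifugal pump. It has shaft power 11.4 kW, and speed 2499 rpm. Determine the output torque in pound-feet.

32.1 lb·ft

ω = 2π × 2499/60 = 261.7 rad/s
τ = P/ω = 11400/261.7 = 43.56 N·m
In lb·ft: 43.56/1.356 = 32.1 lb·ft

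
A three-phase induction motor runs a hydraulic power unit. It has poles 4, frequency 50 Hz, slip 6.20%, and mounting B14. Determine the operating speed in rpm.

1407 rpm

n_s = 120f/p = 120×50/4 = 1500 rpm
n = n_s(1 − s) = 1500 × (1 − 0.062) = 1407 rpm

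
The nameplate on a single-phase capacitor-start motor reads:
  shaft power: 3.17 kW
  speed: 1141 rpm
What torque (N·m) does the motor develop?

26.5 N·m

ω = 2π × 1141/60 = 119.5 rad/s
τ = P/ω = 3170/119.5 = 26.5 N·m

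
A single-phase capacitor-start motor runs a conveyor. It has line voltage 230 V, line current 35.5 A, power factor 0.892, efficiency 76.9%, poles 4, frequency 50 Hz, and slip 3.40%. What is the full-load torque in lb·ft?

27.2 lb·ft

P_in = V·I·cosφ = 230 × 35.5 × 0.892 = 7283 W
P_out = η·P_in = 0.769 × 7283 = 5601 W
n_s = 120×50/4 = 1500 rpm; n = 1500×(1−0.034) = 1449 rpm
ω = 2π×1449/60 = 151.7 rad/s
τ = P_out/ω = 5601/151.7 = 36.92 N·m
In lb·ft: 36.92/1.356 = 27.2 lb·ft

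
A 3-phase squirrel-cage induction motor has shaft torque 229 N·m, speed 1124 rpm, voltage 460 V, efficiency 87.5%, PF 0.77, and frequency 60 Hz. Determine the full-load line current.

ω = 2π×1124/60 = 117.7 rad/s; P_out = τω = 229 × 117.7 = 26953 W
P_in = P_out / η = 26953 / 0.875 = 30803 W
I_L = P_in / (√3·V_L·cosφ) = 30803 / (1.732 × 460 × 0.77) = 50.2 A

50.2 A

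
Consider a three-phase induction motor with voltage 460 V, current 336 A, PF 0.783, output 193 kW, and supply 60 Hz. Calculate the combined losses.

16600 W

P_in = √3·V·I·cosφ = 1.732×460×336×0.783 = 209607 W
P_out = 193000 W
Losses = P_in − P_out = 209607 − 193000 = 16607 W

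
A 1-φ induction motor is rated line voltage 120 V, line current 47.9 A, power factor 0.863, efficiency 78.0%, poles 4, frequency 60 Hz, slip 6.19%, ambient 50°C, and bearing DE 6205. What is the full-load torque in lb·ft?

16.1 lb·ft

P_in = V·I·cosφ = 120 × 47.9 × 0.863 = 4961 W
P_out = η·P_in = 0.78 × 4961 = 3870 W
n_s = 120×60/4 = 1800 rpm; n = 1800×(1−0.0619) = 1689 rpm
ω = 2π×1689/60 = 176.9 rad/s
τ = P_out/ω = 3870/176.9 = 21.88 N·m
In lb·ft: 21.88/1.356 = 16.1 lb·ft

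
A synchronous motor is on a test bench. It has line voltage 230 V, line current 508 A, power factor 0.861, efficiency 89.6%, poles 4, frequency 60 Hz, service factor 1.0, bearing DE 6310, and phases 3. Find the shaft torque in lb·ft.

P_in = √3·V·I·cosφ = 1.732 × 230 × 508 × 0.861 = 174238 W
P_out = η·P_in = 0.896 × 174238 = 156117 W
n = n_s = 120×60/4 = 1800 rpm (synchronous)
ω = 2π×1800/60 = 188.5 rad/s
τ = P_out/ω = 156117/188.5 = 828.2 N·m
In lb·ft: 828.2/1.356 = 611 lb·ft

611 lb·ft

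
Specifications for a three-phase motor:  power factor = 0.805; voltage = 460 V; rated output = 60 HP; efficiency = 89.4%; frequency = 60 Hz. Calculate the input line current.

78.1 A

P_out = 60 × 746 = 44760 W
P_in = P_out / η = 44760 / 0.894 = 50067 W
I_L = P_in / (√3·V_L·cosφ) = 50067 / (1.732 × 460 × 0.805) = 78.1 A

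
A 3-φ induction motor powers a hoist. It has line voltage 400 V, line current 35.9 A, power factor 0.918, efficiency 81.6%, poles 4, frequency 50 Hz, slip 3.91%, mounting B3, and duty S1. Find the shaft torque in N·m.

P_in = √3·V·I·cosφ = 1.732 × 400 × 35.9 × 0.918 = 22832 W
P_out = η·P_in = 0.816 × 22832 = 18631 W
n_s = 120×50/4 = 1500 rpm; n = 1500×(1−0.0391) = 1441 rpm
ω = 2π×1441/60 = 150.9 rad/s
τ = P_out/ω = 18631/150.9 = 123 N·m

123 N·m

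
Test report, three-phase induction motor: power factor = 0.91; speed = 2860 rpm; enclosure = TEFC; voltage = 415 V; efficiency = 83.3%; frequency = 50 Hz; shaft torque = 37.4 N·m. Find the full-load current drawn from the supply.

ω = 2π×2860/60 = 299.5 rad/s; P_out = τω = 37.4 × 299.5 = 11201 W
P_in = P_out / η = 11201 / 0.833 = 13447 W
I_L = P_in / (√3·V_L·cosφ) = 13447 / (1.732 × 415 × 0.91) = 20.6 A

20.6 A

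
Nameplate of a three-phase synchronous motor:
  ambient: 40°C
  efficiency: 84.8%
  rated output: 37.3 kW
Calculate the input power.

44 kW

P_out = 37300 W
P_in = P_out/η = 37300/0.848 = 43986 W = 44 kW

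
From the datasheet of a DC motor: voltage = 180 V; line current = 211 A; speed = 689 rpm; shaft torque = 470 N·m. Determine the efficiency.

ω = 2π × 689/60 = 72.15 rad/s; P_out = τω = 470 × 72.15 = 33911 W
P_in = V·I = 180 × 211 = 37980 W
η = P_out / P_in = 33911 / 37980 = 0.893 = 89.3%

89.3 %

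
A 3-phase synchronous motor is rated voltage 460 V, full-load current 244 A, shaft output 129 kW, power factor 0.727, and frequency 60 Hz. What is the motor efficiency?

91.3 %

P_out = 129 kW = 129000 W
P_in = √3·V_L·I_L·cosφ = 1.732 × 460 × 244 × 0.727 = 141329 W
η = P_out / P_in = 129000 / 141329 = 0.913 = 91.3%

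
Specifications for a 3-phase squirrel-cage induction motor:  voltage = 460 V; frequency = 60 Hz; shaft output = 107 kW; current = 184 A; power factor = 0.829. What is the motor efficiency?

88.0 %

P_out = 107 kW = 107000 W
P_in = √3·V_L·I_L·cosφ = 1.732 × 460 × 184 × 0.829 = 121528 W
η = P_out / P_in = 107000 / 121528 = 0.880 = 88.0%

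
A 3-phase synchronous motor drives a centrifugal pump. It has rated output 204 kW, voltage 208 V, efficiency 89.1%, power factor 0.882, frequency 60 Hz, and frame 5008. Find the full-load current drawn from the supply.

P_out = 204 kW = 204000 W
P_in = P_out / η = 204000 / 0.891 = 228956 W
I_L = P_in / (√3·V_L·cosφ) = 228956 / (1.732 × 208 × 0.882) = 721 A

721 A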